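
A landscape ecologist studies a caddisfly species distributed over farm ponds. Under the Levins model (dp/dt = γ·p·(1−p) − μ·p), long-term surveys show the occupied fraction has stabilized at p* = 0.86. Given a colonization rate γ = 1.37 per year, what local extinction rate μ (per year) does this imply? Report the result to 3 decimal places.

0.192

At equilibrium γ(1−p*) = μ.
μ = 1.37 × (1 − 0.86) = 1.37 × 0.1400 = 0.1918.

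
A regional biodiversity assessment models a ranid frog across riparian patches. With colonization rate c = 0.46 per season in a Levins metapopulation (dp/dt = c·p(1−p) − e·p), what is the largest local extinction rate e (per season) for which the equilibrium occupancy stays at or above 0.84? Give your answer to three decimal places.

0.074

1 − e/c ≥ 0.84 ⇒ e ≤ c(1 − 0.84) = 0.46 × 0.1600.
e_max = 0.0736.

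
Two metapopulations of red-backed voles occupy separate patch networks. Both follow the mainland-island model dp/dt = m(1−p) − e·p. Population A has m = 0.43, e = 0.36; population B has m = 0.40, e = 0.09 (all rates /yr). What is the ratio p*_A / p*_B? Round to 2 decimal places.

0.67

A: p*_A = m/(m+e) = 0.43/0.7900 = 0.5443.
B: p*_B = 0.40/0.4900 = 0.8163.
p*_A / p*_B = 0.5443/0.8163 = 0.6668.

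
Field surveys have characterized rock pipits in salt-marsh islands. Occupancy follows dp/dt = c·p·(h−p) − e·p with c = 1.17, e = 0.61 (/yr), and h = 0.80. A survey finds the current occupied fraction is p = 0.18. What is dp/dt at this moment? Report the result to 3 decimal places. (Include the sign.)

Colonization term: c·p·(h−p) = 1.17×0.18×0.6200 = 0.13057.
Extinction term: e·p = 0.10980.
dp/dt = 0.13057 − 0.10980 = 0.02077.

0.021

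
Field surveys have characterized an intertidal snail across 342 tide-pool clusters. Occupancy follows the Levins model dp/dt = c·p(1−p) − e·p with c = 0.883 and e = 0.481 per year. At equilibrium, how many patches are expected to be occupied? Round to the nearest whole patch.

156

p* = 1 − e/c = 1 − 0.481/0.883 = 0.4553.
Expected occupied patches = N × p* = 342 × 0.4553 = 155.70 ≈ 156.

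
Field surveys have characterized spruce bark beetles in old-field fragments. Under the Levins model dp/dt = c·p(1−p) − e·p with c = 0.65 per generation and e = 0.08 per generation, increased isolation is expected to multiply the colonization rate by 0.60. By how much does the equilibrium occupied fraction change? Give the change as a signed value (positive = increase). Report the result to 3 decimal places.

Before: p* = 1 − 0.08/0.65 = 0.8769.
After the change, c = 0.39, e = 0.08, so p* = 1 − 0.08/0.39 = 0.7949.
Δp* = 0.7949 − 0.8769 = -0.0821.

-0.082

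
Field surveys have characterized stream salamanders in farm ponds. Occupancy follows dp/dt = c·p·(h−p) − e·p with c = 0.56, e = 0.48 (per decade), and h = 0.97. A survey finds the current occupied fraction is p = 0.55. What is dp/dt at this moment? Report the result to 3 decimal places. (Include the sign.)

-0.135

Colonization term: c·p·(h−p) = 0.56×0.55×0.4200 = 0.12936.
Extinction term: e·p = 0.26400.
dp/dt = 0.12936 − 0.26400 = -0.13464.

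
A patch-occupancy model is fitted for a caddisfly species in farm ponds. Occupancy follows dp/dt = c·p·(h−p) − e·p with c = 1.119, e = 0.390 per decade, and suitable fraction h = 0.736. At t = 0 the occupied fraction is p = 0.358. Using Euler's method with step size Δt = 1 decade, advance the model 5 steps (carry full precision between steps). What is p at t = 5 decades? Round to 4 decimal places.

Update rule: p ← p + [c·p·(h−p) − e·p]·Δt with Δt = 1.
  1  |  dp/dt·Δt = +0.011808  |  p_1 = 0.369808
  2  |  dp/dt·Δt = +0.007311  |  p_2 = 0.377118
  3  |  dp/dt·Δt = +0.004370  |  p_3 = 0.381489
  4  |  dp/dt·Δt = +0.002555  |  p_4 = 0.384044
  5  |  dp/dt·Δt = +0.001474  |  p_5 = 0.385518

0.3855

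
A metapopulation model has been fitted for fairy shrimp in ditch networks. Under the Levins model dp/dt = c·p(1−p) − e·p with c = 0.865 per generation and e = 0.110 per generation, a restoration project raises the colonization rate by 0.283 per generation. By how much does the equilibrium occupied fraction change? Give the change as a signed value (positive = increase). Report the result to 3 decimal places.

Before: p* = 1 − 0.110/0.865 = 0.8728.
After the change, c = 1.148, e = 0.11, so p* = 1 − 0.11/1.148 = 0.9042.
Δp* = 0.9042 − 0.8728 = +0.0313.

0.031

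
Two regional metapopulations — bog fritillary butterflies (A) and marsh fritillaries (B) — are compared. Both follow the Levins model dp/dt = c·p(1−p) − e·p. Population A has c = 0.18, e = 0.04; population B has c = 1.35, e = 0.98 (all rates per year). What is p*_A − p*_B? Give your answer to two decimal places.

A: p*_A = 1 − 0.04/0.18 = 0.7778.
B: p*_B = 1 − 0.98/1.35 = 0.2741.
p*_A − p*_B = 0.7778 − 0.2741 = 0.5037.

0.50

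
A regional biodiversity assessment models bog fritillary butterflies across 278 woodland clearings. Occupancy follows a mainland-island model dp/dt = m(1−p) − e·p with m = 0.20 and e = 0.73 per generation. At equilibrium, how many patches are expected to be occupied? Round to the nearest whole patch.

60

p* = m/(m+e) = 0.20/0.9300 = 0.2151.
Expected occupied patches = N × p* = 278 × 0.2151 = 59.78 ≈ 60.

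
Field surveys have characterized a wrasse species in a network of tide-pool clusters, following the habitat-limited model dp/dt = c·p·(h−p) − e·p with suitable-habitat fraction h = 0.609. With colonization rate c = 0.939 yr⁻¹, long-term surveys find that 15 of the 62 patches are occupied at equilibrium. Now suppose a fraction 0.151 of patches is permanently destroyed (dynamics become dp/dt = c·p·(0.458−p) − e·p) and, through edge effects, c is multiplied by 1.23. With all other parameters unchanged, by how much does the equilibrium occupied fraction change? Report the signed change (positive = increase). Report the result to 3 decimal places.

Observed p* = 15/62 = 0.24194.
Balance c(h−p*) = e gives e = 0.939×(0.609 − 0.24194) = 0.34467.
New p* = 0.458 − e/c = 0.458 − 0.34467/1.15497 = 0.15958.
Δp* = 0.15958 − 0.24194 = -0.08236.

-0.082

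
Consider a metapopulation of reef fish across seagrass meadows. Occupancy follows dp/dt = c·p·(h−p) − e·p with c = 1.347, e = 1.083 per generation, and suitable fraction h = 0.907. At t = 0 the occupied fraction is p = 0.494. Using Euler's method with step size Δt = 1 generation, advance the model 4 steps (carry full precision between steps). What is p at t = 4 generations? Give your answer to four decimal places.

Update rule: p ← p + [c·p·(h−p) − e·p]·Δt with Δt = 1.
step 1: Δp = -0.26018, p = 0.23382
step 2: Δp = -0.04120, p = 0.19261
step 3: Δp = -0.02325, p = 0.16936
step 4: Δp = -0.01514, p = 0.15422

0.1542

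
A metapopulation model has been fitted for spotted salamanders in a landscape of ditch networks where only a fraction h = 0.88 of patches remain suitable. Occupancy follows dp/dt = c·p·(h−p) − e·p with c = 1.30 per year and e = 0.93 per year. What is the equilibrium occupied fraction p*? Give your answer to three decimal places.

Setting dp/dt = 0 and dividing by p* gives c·(h−p*) = e.
So p* = h − e/c = 0.88 − 0.93/1.30 = 0.88 − 0.7154 = 0.1646.

0.165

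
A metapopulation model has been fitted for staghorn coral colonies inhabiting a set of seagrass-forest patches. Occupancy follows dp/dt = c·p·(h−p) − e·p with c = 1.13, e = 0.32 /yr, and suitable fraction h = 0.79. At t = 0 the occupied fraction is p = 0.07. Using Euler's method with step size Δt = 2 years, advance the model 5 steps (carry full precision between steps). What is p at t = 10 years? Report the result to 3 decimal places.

0.508

Update rule: p ← p + [c·p·(h−p) − e·p]·Δt with Δt = 2.
p: 0.07000 → 0.13910  (Δp = +0.06910)
p: 0.13910 → 0.25470  (Δp = +0.11560)
p: 0.25470 → 0.39983  (Δp = +0.14512)
p: 0.39983 → 0.49650  (Δp = +0.09668)
p: 0.49650 → 0.50807  (Δp = +0.01157)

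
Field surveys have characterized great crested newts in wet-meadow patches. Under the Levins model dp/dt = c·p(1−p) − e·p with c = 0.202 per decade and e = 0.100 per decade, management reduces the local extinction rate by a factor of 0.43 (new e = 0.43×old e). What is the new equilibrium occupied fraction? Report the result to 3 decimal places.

0.787

Before: p* = 1 − 0.100/0.202 = 0.5050.
After the change, c = 0.202, e = 0.043, so p* = 1 − 0.043/0.202 = 0.7871.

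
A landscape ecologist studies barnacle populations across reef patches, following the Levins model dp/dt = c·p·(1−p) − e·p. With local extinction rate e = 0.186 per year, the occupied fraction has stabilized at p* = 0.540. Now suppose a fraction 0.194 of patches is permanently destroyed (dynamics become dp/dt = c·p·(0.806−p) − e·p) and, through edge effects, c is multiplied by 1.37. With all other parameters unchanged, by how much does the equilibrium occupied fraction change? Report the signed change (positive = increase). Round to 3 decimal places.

-0.070

Balance c(1−p*) = e gives c = e/(1 − 0.54000) = 0.186/0.46000 = 0.40435.
New p* = 0.806 − e/c = 0.806 − 0.18600/0.55396 = 0.47024.
Δp* = 0.47024 − 0.54000 = -0.06976.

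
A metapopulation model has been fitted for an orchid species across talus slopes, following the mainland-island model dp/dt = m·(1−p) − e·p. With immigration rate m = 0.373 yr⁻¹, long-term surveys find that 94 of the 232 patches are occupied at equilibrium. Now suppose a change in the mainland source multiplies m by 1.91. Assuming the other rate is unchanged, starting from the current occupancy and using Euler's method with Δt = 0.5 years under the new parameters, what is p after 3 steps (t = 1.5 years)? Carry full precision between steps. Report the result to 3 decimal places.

Observed p* = 94/232 = 0.40517.
Balance m(1−p*) = e·p* gives e = m(1−p*)/p* = 0.373×0.59483/0.40517 = 0.54760.
Starting from p₀ = 0.40517; update p ← p + (dp/dt)·Δt with the new parameters.
t = 0.5: p = 0.40517 + (+0.10095) = 0.50612
t = 1: p = 0.50612 + (+0.03735) = 0.54347
t = 1.5: p = 0.54347 + (+0.01382) = 0.55729

0.557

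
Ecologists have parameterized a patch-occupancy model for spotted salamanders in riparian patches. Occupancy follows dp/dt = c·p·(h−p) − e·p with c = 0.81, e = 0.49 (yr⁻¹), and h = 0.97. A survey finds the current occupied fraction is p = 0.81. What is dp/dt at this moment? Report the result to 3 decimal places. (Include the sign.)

-0.292

Colonization term: c·p·(h−p) = 0.81×0.81×0.1600 = 0.10498.
Extinction term: e·p = 0.39690.
dp/dt = 0.10498 − 0.39690 = -0.29192.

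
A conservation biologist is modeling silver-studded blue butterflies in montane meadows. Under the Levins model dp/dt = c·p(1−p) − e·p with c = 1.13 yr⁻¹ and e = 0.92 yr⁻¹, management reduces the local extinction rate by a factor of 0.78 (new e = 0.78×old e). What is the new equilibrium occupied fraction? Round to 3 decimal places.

0.365

Before: p* = 1 − 0.92/1.13 = 0.1858.
After the change, c = 1.13, e = 0.7176, so p* = 1 − 0.7176/1.13 = 0.3650.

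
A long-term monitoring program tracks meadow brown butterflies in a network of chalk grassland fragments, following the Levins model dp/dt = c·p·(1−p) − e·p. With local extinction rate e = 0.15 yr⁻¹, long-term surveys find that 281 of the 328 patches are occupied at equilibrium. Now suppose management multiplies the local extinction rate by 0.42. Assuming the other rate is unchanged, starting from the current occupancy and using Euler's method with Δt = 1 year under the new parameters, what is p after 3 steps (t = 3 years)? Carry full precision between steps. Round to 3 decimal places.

0.940

Observed p* = 281/328 = 0.85671.
Balance c(1−p*) = e gives c = e/(1 − 0.85671) = 0.15/0.14329 = 1.04681.
Starting from p₀ = 0.85671; update p ← p + (dp/dt)·Δt with the new parameters.
t = 1: p = 0.85671 + (+0.07453) = 0.93124
t = 2: p = 0.93124 + (+0.00836) = 0.93960
t = 3: p = 0.93960 + (+0.00021) = 0.93981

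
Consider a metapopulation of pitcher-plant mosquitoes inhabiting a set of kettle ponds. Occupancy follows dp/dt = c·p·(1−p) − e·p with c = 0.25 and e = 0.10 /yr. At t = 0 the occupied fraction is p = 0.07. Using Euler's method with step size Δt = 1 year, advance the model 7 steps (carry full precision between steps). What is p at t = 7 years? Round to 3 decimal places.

Update rule: p ← p + [c·p·(1−p) − e·p]·Δt with Δt = 1.
step 1: Δp = +0.00928, p = 0.07928
step 2: Δp = +0.01032, p = 0.08960
step 3: Δp = +0.01143, p = 0.10103
step 4: Δp = +0.01260, p = 0.11363
step 5: Δp = +0.01382, p = 0.12745
step 6: Δp = +0.01506, p = 0.14250
step 7: Δp = +0.01630, p = 0.15880

0.159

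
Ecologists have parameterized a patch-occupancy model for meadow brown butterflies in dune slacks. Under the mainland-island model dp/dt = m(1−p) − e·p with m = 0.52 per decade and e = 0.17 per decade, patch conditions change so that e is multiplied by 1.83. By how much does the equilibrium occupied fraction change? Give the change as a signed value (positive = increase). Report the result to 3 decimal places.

Before: p* = 0.52/(0.52+0.17) = 0.7536.
After: m = 0.52, e = 0.3111; p* = 0.52/0.8311 = 0.6257.
Δp* = 0.6257 − 0.7536 = -0.1279.

-0.128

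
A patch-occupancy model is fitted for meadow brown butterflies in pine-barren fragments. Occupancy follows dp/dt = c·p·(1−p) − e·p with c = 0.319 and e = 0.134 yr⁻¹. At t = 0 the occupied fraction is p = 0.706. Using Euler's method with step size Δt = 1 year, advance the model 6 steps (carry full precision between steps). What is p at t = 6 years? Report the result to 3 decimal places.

Update rule: p ← p + [c·p·(1−p) − e·p]·Δt with Δt = 1.
step 1: Δp = -0.02839, p = 0.67761
step 2: Δp = -0.02111, p = 0.65650
step 3: Δp = -0.01603, p = 0.64046
step 4: Δp = -0.01237, p = 0.62810
step 5: Δp = -0.00965, p = 0.61845
step 6: Δp = -0.00760, p = 0.61085

0.611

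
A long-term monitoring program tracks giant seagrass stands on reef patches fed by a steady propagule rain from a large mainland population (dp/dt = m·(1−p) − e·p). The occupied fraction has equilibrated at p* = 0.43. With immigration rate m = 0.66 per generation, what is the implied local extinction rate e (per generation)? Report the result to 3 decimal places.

0.875

At equilibrium m(1−p*) = e·p*, so e = m(1−p*)/p*.
e = 0.66 × 0.5700 / 0.43 = 0.8749.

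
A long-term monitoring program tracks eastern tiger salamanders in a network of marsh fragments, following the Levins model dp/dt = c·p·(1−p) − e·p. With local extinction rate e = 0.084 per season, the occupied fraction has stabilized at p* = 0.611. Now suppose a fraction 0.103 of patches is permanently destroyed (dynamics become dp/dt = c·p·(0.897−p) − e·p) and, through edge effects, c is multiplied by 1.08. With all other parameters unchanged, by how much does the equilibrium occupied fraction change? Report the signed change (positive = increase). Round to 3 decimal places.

Balance c(1−p*) = e gives c = e/(1 − 0.61100) = 0.084/0.38900 = 0.21594.
New p* = 0.897 − e/c = 0.897 − 0.08400/0.23322 = 0.53683.
Δp* = 0.53683 − 0.61100 = -0.07417.

-0.074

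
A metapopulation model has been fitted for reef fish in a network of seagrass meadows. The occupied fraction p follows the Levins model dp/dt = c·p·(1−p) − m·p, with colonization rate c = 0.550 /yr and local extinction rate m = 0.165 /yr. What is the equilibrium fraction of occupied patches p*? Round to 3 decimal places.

Setting dp/dt = 0 and dividing through by p* gives c·(1−p*) = m.
So p* = 1 − m/c = 1 − 0.165/0.550 = 1 − 0.3000 = 0.7000.

0.700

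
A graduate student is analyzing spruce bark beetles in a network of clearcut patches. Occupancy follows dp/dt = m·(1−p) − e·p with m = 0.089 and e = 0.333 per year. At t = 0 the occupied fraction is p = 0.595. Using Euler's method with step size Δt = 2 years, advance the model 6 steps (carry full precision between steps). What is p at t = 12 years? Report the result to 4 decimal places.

0.2109

Update rule: p ← p + [m·(1−p) − e·p]·Δt with Δt = 2.
  1  |  dp/dt·Δt = -0.324180  |  p_1 = 0.270820
  2  |  dp/dt·Δt = -0.050572  |  p_2 = 0.220248
  3  |  dp/dt·Δt = -0.007889  |  p_3 = 0.212359
  4  |  dp/dt·Δt = -0.001231  |  p_4 = 0.211128
  5  |  dp/dt·Δt = -0.000192  |  p_5 = 0.210936
  6  |  dp/dt·Δt = -0.000030  |  p_6 = 0.210906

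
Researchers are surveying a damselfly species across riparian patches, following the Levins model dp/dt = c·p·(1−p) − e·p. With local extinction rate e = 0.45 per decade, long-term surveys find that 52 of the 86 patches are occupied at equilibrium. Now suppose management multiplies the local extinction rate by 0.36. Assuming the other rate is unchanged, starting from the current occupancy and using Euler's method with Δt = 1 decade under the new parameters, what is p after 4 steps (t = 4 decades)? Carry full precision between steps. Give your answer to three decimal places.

Observed p* = 52/86 = 0.60465.
Balance c(1−p*) = e gives c = e/(1 − 0.60465) = 0.45/0.39535 = 1.13824.
Starting from p₀ = 0.60465; update p ← p + (dp/dt)·Δt with the new parameters.
step 1: Δp = +0.17414, p = 0.77879
step 2: Δp = +0.06993, p = 0.84872
step 3: Δp = +0.00865, p = 0.85737
step 4: Δp = +0.00030, p = 0.85767

0.858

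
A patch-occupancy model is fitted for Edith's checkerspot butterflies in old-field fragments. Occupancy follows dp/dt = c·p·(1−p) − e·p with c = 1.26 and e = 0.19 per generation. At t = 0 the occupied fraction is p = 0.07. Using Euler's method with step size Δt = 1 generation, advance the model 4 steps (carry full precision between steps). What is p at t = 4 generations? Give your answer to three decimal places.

Update rule: p ← p + [c·p·(1−p) − e·p]·Δt with Δt = 1.
  1  |  dp/dt·Δt = +0.068726  |  p_1 = 0.138726
  2  |  dp/dt·Δt = +0.124188  |  p_2 = 0.262914
  3  |  dp/dt·Δt = +0.194222  |  p_3 = 0.457136
  4  |  dp/dt·Δt = +0.225829  |  p_4 = 0.682965

0.683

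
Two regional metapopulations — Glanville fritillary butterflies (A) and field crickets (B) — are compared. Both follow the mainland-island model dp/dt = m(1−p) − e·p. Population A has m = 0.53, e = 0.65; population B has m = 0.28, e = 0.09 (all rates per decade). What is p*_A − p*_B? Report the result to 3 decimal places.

-0.308

A: p*_A = m/(m+e) = 0.53/1.1800 = 0.4492.
B: p*_B = 0.28/0.3700 = 0.7568.
p*_A − p*_B = 0.4492 − 0.7568 = -0.3076.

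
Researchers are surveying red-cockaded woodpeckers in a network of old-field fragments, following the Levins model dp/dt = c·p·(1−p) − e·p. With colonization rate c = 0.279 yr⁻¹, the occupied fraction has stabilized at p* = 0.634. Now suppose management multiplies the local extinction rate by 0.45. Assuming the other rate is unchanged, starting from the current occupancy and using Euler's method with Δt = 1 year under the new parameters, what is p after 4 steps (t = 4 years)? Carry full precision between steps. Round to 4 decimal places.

Balance c(1−p*) = e gives e = 0.279×(1 − 0.63400) = 0.10211.
Starting from p₀ = 0.63400; update p ← p + (dp/dt)·Δt with the new parameters.
t = 1: p = 0.63400 + (+0.03561) = 0.66961
t = 2: p = 0.66961 + (+0.03095) = 0.70056
t = 3: p = 0.70056 + (+0.02634) = 0.72690
t = 4: p = 0.72690 + (+0.02198) = 0.74888

0.7489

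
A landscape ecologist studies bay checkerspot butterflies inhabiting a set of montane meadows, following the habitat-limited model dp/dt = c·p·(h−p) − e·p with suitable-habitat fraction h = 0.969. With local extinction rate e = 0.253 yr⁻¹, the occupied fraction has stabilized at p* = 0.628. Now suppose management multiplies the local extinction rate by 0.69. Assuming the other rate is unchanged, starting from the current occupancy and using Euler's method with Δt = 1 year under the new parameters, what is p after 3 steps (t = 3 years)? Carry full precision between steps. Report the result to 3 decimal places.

0.720

Balance c(h−p*) = e gives c = e/(0.969 − 0.62800) = 0.253/0.34100 = 0.74194.
Starting from p₀ = 0.62800; update p ← p + (dp/dt)·Δt with the new parameters.
  1  |  dp/dt·Δt = +0.049254  |  p_1 = 0.677254
  2  |  dp/dt·Δt = +0.028368  |  p_2 = 0.705622
  3  |  dp/dt·Δt = +0.014705  |  p_3 = 0.720327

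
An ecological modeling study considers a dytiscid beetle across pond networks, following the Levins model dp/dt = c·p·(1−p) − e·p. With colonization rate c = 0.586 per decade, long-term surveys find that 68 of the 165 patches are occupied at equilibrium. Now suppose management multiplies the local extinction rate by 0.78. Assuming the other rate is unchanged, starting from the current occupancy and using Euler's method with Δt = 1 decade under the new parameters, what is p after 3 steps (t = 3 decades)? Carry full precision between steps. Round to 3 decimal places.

0.489

Observed p* = 68/165 = 0.41212.
Balance c(1−p*) = e gives e = 0.586×(1 − 0.41212) = 0.34450.
Starting from p₀ = 0.41212; update p ← p + (dp/dt)·Δt with the new parameters.
step 1: Δp = +0.03123, p = 0.44336
step 2: Δp = +0.02549, p = 0.46884
step 3: Δp = +0.01995, p = 0.48879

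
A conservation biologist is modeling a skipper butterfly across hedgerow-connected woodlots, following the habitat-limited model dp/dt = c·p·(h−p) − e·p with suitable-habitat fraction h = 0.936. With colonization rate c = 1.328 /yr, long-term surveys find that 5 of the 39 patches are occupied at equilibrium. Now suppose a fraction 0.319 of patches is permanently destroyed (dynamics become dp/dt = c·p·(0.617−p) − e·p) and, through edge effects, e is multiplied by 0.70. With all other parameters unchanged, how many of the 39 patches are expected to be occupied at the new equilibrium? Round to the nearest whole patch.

2

Observed p* = 5/39 = 0.12821.
Balance c(h−p*) = e gives e = 1.328×(0.936 − 0.12821) = 1.07275.
New p* = 0.617 − e/c = 0.617 − 0.75093/1.32800 = 0.05154.
Expected occupied = 39 × 0.05154 = 2.01 ≈ 2.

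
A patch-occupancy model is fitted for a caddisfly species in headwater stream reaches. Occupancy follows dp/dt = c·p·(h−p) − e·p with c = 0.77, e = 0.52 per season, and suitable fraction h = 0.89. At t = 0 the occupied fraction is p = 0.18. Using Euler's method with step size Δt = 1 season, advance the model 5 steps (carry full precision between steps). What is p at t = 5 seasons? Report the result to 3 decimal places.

Update rule: p ← p + [c·p·(h−p) − e·p]·Δt with Δt = 1.
t = 1: p = 0.18000 + (+0.00481) = 0.18481
t = 2: p = 0.18481 + (+0.00425) = 0.18906
t = 3: p = 0.18906 + (+0.00373) = 0.19279
t = 4: p = 0.19279 + (+0.00325) = 0.19604
t = 5: p = 0.19604 + (+0.00281) = 0.19885

0.199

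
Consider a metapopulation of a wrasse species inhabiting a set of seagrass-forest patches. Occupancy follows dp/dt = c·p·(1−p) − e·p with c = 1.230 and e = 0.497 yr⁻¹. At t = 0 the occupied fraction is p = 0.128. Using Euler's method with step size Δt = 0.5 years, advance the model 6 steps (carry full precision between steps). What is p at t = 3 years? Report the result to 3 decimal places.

Update rule: p ← p + [c·p·(1−p) − e·p]·Δt with Δt = 0.5.
p: 0.12800 → 0.16484  (Δp = +0.03684)
p: 0.16484 → 0.20854  (Δp = +0.04370)
p: 0.20854 → 0.25822  (Δp = +0.04968)
p: 0.25822 → 0.31185  (Δp = +0.05363)
p: 0.31185 → 0.36634  (Δp = +0.05448)
p: 0.36634 → 0.41806  (Δp = +0.05173)

0.418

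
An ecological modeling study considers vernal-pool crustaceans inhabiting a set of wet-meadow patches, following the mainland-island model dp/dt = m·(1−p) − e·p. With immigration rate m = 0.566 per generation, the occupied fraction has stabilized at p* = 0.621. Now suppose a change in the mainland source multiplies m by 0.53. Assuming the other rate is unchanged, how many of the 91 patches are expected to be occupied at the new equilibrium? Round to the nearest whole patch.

Balance m(1−p*) = e·p* gives e = m(1−p*)/p* = 0.566×0.37900/0.62100 = 0.34543.
New p* = m/(m+e) = 0.29998/(0.29998+0.34543) = 0.46479.
Expected occupied = 91 × 0.46479 = 42.30 ≈ 42.

42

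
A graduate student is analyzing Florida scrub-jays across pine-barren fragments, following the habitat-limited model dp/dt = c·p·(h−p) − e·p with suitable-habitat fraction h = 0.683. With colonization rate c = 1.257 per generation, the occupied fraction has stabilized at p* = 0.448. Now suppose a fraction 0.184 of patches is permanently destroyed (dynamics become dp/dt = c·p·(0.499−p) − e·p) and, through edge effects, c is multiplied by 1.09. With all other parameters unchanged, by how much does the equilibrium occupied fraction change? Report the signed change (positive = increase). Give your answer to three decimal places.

-0.165

Balance c(h−p*) = e gives e = 1.257×(0.683 − 0.44800) = 0.29540.
New p* = 0.499 − e/c = 0.499 − 0.29540/1.37013 = 0.28340.
Δp* = 0.28340 − 0.44800 = -0.16460.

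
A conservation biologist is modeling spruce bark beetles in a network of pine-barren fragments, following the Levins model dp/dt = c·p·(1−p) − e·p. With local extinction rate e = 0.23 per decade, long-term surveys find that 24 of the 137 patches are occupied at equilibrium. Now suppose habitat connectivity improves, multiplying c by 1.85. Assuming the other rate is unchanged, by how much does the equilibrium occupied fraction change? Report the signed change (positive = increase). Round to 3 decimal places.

0.379

Observed p* = 24/137 = 0.17518.
Balance c(1−p*) = e gives c = e/(1 − 0.17518) = 0.23/0.82482 = 0.27885.
New p* = 1 − e/c = 1 − 0.23000/0.51587 = 0.55415.
Δp* = 0.55415 − 0.17518 = +0.37897.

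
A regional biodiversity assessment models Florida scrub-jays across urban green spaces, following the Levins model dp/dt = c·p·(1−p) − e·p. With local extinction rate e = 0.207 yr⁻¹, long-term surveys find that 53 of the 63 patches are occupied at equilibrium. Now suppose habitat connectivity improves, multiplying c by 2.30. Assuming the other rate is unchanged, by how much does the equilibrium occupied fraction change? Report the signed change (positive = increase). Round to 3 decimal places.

Observed p* = 53/63 = 0.84127.
Balance c(1−p*) = e gives c = e/(1 − 0.84127) = 0.207/0.15873 = 1.30410.
New p* = 1 − e/c = 1 − 0.20700/2.99943 = 0.93099.
Δp* = 0.93099 − 0.84127 = +0.08972.

0.090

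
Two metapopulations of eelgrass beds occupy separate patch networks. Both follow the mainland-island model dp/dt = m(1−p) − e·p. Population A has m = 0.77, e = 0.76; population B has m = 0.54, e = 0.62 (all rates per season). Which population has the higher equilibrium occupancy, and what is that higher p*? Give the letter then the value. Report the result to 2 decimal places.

A: p*_A = m/(m+e) = 0.77/1.5300 = 0.5033.
B: p*_B = 0.54/1.1600 = 0.4655.
A is higher at 0.5033.

A, 0.50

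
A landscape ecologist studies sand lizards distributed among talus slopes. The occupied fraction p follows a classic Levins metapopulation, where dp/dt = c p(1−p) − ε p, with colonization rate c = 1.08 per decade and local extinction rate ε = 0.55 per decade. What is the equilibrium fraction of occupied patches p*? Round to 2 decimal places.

0.49

At equilibrium, colonization balances extinction: c·p*·(1−p*) = ε·p*.
So p* = 1 − ε/c = 1 − 0.55/1.08 = 1 − 0.5093 = 0.4907.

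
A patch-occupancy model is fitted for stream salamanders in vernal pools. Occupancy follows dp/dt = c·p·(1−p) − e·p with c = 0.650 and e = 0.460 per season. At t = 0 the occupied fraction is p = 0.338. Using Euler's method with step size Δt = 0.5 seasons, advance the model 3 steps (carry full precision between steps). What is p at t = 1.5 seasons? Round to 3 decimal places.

0.325

Update rule: p ← p + [c·p·(1−p) − e·p]·Δt with Δt = 0.5.
step 1: Δp = -0.00502, p = 0.33298
step 2: Δp = -0.00440, p = 0.32858
step 3: Δp = -0.00387, p = 0.32471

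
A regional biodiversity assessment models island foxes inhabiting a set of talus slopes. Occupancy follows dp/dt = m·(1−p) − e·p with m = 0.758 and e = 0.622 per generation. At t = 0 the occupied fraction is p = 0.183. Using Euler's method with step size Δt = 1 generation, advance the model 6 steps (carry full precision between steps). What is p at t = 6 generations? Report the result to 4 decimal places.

Update rule: p ← p + [m·(1−p) − e·p]·Δt with Δt = 1.
  1  |  dp/dt·Δt = +0.505460  |  p_1 = 0.688460
  2  |  dp/dt·Δt = -0.192075  |  p_2 = 0.496385
  3  |  dp/dt·Δt = +0.072988  |  p_3 = 0.569374
  4  |  dp/dt·Δt = -0.027736  |  p_4 = 0.541638
  5  |  dp/dt·Δt = +0.010540  |  p_5 = 0.552178
  6  |  dp/dt·Δt = -0.004005  |  p_6 = 0.548173

0.5482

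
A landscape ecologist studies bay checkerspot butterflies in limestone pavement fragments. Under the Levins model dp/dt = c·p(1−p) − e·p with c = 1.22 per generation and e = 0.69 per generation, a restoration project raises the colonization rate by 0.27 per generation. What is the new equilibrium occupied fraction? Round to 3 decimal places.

Before: p* = 1 − 0.69/1.22 = 0.4344.
After the change, c = 1.49, e = 0.69, so p* = 1 − 0.69/1.49 = 0.5369.

0.537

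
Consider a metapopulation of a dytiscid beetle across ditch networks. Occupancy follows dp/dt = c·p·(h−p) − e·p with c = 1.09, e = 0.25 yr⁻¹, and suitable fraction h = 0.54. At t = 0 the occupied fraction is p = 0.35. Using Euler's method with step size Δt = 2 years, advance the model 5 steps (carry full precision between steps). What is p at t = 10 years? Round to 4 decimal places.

0.3107

Update rule: p ← p + [c·p·(h−p) − e·p]·Δt with Δt = 2.
  1  |  dp/dt·Δt = -0.030030  |  p_1 = 0.319970
  2  |  dp/dt·Δt = -0.006506  |  p_2 = 0.313464
  3  |  dp/dt·Δt = -0.001928  |  p_3 = 0.311536
  4  |  dp/dt·Δt = -0.000607  |  p_4 = 0.310929
  5  |  dp/dt·Δt = -0.000194  |  p_5 = 0.310735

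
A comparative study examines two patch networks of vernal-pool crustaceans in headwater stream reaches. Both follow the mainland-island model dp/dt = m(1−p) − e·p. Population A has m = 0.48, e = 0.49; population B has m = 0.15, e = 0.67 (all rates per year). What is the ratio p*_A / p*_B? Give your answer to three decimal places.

2.705

A: p*_A = m/(m+e) = 0.48/0.9700 = 0.4948.
B: p*_B = 0.15/0.8200 = 0.1829.
p*_A / p*_B = 0.4948/0.1829 = 2.7052.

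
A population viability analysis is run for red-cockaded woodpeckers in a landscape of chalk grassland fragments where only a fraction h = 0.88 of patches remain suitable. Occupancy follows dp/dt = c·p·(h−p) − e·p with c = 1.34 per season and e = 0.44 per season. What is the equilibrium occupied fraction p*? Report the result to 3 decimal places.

0.552

Setting dp/dt = 0 and dividing by p* gives c·(h−p*) = e.
So p* = h − e/c = 0.88 − 0.44/1.34 = 0.88 − 0.3284 = 0.5516.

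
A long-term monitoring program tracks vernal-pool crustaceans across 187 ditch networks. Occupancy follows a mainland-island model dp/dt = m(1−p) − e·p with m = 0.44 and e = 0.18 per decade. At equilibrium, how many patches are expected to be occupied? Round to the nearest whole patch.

133

p* = m/(m+e) = 0.44/0.6200 = 0.7097.
Expected occupied patches = N × p* = 187 × 0.7097 = 132.71 ≈ 133.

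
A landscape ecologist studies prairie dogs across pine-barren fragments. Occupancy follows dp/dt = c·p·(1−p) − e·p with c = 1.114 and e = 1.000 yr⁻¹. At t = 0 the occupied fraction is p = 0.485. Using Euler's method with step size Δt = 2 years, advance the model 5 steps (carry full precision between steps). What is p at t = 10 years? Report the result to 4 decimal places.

Update rule: p ← p + [c·p·(1−p) − e·p]·Δt with Δt = 2.
  1  |  dp/dt·Δt = -0.413501  |  p_1 = 0.071499
  2  |  dp/dt·Δt = +0.004912  |  p_2 = 0.076411
  3  |  dp/dt·Δt = +0.004413  |  p_3 = 0.080824
  4  |  dp/dt·Δt = +0.003873  |  p_4 = 0.084697
  5  |  dp/dt·Δt = +0.003328  |  p_5 = 0.088026

0.0880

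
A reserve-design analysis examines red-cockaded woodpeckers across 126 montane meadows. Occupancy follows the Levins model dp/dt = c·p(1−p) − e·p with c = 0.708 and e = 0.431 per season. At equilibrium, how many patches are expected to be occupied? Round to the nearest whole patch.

p* = 1 − e/c = 1 − 0.431/0.708 = 0.3912.
Expected occupied patches = N × p* = 126 × 0.3912 = 49.30 ≈ 49.

49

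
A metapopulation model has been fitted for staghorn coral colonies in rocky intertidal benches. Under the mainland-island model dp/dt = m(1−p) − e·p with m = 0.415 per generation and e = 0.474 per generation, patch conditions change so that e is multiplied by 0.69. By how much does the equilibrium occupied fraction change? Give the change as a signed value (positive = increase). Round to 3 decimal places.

0.092

Before: p* = 0.415/(0.415+0.474) = 0.4668.
After: m = 0.415, e = 0.32706; p* = 0.415/0.7421 = 0.5593.
Δp* = 0.5593 − 0.4668 = +0.0924.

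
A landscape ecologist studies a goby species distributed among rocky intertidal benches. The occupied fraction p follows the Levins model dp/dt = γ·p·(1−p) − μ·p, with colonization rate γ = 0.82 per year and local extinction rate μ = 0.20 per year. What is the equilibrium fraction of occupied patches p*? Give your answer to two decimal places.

0.76

At equilibrium, colonization balances extinction: γ·p*·(1−p*) = μ·p*.
So p* = 1 − μ/γ = 1 − 0.20/0.82 = 1 − 0.2439 = 0.7561.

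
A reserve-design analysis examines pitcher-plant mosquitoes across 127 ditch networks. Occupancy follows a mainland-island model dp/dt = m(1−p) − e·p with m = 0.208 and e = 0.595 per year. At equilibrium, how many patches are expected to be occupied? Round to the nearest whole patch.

33

p* = m/(m+e) = 0.208/0.8030 = 0.2590.
Expected occupied patches = N × p* = 127 × 0.2590 = 32.90 ≈ 33.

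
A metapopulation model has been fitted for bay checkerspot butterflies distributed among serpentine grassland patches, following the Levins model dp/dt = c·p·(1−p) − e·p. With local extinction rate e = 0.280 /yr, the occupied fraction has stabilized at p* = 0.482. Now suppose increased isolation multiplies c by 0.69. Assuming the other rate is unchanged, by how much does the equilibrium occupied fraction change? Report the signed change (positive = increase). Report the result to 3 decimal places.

-0.233

Balance c(1−p*) = e gives c = e/(1 − 0.48200) = 0.280/0.51800 = 0.54054.
New p* = 1 − e/c = 1 − 0.28000/0.37297 = 0.24927.
Δp* = 0.24927 − 0.48200 = -0.23273.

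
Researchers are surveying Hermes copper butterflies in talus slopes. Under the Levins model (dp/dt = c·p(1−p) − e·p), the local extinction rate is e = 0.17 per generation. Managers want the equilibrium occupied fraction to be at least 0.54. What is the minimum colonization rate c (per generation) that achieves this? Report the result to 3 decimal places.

p* = 1 − e/c ≥ 0.54 requires e/c ≤ 0.4600, i.e. c ≥ e/0.4600.
c_min = 0.17/0.4600 = 0.3696.

0.370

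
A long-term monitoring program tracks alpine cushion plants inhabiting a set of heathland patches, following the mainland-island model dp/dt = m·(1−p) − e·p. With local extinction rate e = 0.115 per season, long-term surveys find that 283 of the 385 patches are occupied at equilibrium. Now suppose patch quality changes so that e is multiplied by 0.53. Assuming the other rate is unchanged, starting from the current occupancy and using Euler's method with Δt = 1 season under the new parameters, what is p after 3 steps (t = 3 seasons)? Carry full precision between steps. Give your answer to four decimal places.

0.8147

Observed p* = 283/385 = 0.73506.
Balance m(1−p*) = e·p* gives m = e·p*/(1−p*) = 0.115×0.73506/0.26494 = 0.31907.
Starting from p₀ = 0.73506; update p ← p + (dp/dt)·Δt with the new parameters.
step 1: Δp = +0.03973, p = 0.77480
step 2: Δp = +0.02463, p = 0.79943
step 3: Δp = +0.01527, p = 0.81470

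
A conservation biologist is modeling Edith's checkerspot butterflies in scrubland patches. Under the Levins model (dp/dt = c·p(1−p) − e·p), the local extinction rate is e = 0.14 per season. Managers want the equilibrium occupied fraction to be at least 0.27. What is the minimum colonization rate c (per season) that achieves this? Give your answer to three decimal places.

0.192

p* = 1 − e/c ≥ 0.27 requires e/c ≤ 0.7300, i.e. c ≥ e/0.7300.
c_min = 0.14/0.7300 = 0.1918.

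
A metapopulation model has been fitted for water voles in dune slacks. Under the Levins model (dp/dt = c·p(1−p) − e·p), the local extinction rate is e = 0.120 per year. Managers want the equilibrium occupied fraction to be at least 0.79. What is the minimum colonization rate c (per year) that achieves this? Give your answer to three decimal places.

0.571

p* = 1 − e/c ≥ 0.79 requires e/c ≤ 0.2100, i.e. c ≥ e/0.2100.
c_min = 0.120/0.2100 = 0.5714.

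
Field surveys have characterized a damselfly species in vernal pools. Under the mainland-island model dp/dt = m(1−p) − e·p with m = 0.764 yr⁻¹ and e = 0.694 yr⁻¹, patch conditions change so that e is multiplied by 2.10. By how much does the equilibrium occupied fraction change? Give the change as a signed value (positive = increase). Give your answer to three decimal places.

-0.180

Before: p* = 0.764/(0.764+0.694) = 0.5240.
After: m = 0.764, e = 1.4574; p* = 0.764/2.2214 = 0.3439.
Δp* = 0.3439 − 0.5240 = -0.1801.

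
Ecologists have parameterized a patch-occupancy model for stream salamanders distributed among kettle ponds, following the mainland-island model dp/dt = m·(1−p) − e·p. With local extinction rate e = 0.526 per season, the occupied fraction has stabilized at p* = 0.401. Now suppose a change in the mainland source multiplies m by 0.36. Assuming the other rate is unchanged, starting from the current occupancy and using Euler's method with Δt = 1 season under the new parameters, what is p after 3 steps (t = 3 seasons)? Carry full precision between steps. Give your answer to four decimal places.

0.2029

Balance m(1−p*) = e·p* gives m = e·p*/(1−p*) = 0.526×0.40100/0.59900 = 0.35213.
Starting from p₀ = 0.40100; update p ← p + (dp/dt)·Δt with the new parameters.
step 1: Δp = -0.13499, p = 0.26601
step 2: Δp = -0.04687, p = 0.21913
step 3: Δp = -0.01628, p = 0.20286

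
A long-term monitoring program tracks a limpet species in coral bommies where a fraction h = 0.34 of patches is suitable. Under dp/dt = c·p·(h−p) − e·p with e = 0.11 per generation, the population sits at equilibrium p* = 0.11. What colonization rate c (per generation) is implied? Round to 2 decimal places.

At equilibrium c(h−p*) = e, so c = e/(h−p*).
c = 0.11/(0.34 − 0.11) = 0.11/0.2300 = 0.4783.

0.48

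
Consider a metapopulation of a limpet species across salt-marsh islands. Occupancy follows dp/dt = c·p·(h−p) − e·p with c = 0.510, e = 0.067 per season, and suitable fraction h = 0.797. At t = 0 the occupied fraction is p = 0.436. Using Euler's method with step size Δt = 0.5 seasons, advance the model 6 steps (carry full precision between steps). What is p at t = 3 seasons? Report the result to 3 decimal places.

0.563

Update rule: p ← p + [c·p·(h−p) − e·p]·Δt with Δt = 0.5.
step 1: Δp = +0.02553, p = 0.46153
step 2: Δp = +0.02402, p = 0.48555
step 3: Δp = +0.02230, p = 0.50785
step 4: Δp = +0.02043, p = 0.52828
step 5: Δp = +0.01850, p = 0.54678
step 6: Δp = +0.01657, p = 0.56335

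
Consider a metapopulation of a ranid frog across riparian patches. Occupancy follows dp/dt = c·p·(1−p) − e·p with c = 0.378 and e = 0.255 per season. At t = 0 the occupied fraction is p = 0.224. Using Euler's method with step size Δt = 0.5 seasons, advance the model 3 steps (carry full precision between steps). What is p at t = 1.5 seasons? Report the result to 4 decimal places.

0.2366

Update rule: p ← p + [c·p·(1−p) − e·p]·Δt with Δt = 0.5.
p: 0.22400 → 0.22829  (Δp = +0.00429)
p: 0.22829 → 0.23248  (Δp = +0.00419)
p: 0.23248 → 0.23657  (Δp = +0.00408)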